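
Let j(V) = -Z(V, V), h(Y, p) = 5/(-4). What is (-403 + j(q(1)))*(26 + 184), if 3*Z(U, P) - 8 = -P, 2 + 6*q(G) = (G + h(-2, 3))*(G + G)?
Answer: -511315/6 ≈ -85219.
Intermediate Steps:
h(Y, p) = -5/4 (h(Y, p) = 5*(-¼) = -5/4)
q(G) = -⅓ + G*(-5/4 + G)/3 (q(G) = -⅓ + ((G - 5/4)*(G + G))/6 = -⅓ + ((-5/4 + G)*(2*G))/6 = -⅓ + (2*G*(-5/4 + G))/6 = -⅓ + G*(-5/4 + G)/3)
Z(U, P) = 8/3 - P/3 (Z(U, P) = 8/3 + (-P)/3 = 8/3 - P/3)
j(V) = -8/3 + V/3 (j(V) = -(8/3 - V/3) = -8/3 + V/3)
(-403 + j(q(1)))*(26 + 184) = (-403 + (-8/3 + (-⅓ - 5/12*1 + (⅓)*1²)/3))*(26 + 184) = (-403 + (-8/3 + (-⅓ - 5/12 + (⅓)*1)/3))*210 = (-403 + (-8/3 + (-⅓ - 5/12 + ⅓)/3))*210 = (-403 + (-8/3 + (⅓)*(-5/12)))*210 = (-403 + (-8/3 - 5/36))*210 = (-403 - 101/36)*210 = -14609/36*210 = -511315/6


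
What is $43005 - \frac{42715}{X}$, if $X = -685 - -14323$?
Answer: $\frac{586459475}{13638} \approx 43002.0$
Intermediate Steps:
$X = 13638$ ($X = -685 + 14323 = 13638$)
$43005 - \frac{42715}{X} = 43005 - \frac{42715}{13638} = \frac{586459475}{13638}$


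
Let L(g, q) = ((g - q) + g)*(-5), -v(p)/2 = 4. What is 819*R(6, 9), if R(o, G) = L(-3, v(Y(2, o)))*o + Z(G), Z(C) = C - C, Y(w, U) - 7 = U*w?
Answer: -49140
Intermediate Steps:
Y(w, U) = 7 + U*w
v(p) = -8 (v(p) = -2*4 = -8)
L(g, q) = -10*g + 5*q (L(g, q) = (-q + 2*g)*(-5) = -10*g + 5*q)
Z(C) = 0
R(o, G) = -10*o (R(o, G) = (-10*(-3) + 5*(-8))*o + 0 = (30 - 40)*o + 0 = -10*o + 0 = -10*o)
819*R(6, 9) = 819*(-10*6) = 819*(-60) = -49140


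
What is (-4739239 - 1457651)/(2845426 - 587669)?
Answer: -6196890/2257757 ≈ -2.7447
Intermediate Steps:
(-4739239 - 1457651)/(2845426 - 587669) = -6196890/2257757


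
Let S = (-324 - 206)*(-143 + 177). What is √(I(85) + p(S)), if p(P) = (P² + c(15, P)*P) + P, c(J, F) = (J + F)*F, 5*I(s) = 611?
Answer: I*√146156652487445/5 ≈ 2.4179e+6*I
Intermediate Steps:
I(s) = 611/5 (I(s) = (⅕)*611 = 611/5)
c(J, F) = F*(F + J) (c(J, F) = (F + J)*F = F*(F + J))
S = -18020 (S = -530*34 = -18020)
p(P) = P + P² + P²*(15 + P) (p(P) = (P² + (P*(P + 15))*P) + P = (P² + (P*(15 + P))*P) + P = (P² + P²*(15 + P)) + P = P + P² + P²*(15 + P))
√(I(85) + p(S)) = √(611/5 - 18020*(1 - 18020 - 18020*(15 - 18020))) = √(611/5 - 18020*(1 - 18020 - 18020*(-18005))) = √(611/5 - 18020*(1 - 18020 + 324450100)) = √(611/5 - 18020*324432081) = √(611/5 - 5846266099620) = √(-29231330497489/5) = I*√146156652487445/5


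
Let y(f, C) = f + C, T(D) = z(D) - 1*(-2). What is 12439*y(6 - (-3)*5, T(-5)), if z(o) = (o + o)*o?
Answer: 908047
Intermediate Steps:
z(o) = 2*o² (z(o) = (2*o)*o = 2*o²)
T(D) = 2 + 2*D² (T(D) = 2*D² - 1*(-2) = 2*D² + 2 = 2 + 2*D²)
y(f, C) = C + f
12439*y(6 - (-3)*5, T(-5)) = 12439*((2 + 2*(-5)²) + (6 - (-3)*5)) = 12439*((2 + 2*25) + (6 - 1*(-15))) = 12439*((2 + 50) + (6 + 15)) = 12439*(52 + 21) = 12439*73 = 908047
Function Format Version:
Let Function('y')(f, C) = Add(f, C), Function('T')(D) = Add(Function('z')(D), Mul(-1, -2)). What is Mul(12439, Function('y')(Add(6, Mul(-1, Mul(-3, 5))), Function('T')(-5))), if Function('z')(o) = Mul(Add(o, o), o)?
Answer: 908047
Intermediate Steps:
Function('z')(o) = Mul(2, Pow(o, 2)) (Function('z')(o) = Mul(Mul(2, o), o) = Mul(2, Pow(o, 2)))
Function('T')(D) = Add(2, Mul(2, Pow(D, 2))) (Function('T')(D) = Add(Mul(2, Pow(D, 2)), Mul(-1, -2)) = Add(Mul(2, Pow(D, 2)), 2) = Add(2, Mul(2, Pow(D, 2))))
Function('y')(f, C) = Add(C, f)
Mul(12439, Function('y')(Add(6, Mul(-1, Mul(-3, 5))), Function('T')(-5))) = Mul(12439, Add(Add(2, Mul(2, Pow(-5, 2))), Add(6, Mul(-1, Mul(-3, 5))))) = Mul(12439, Add(Add(2, Mul(2, 25)), Add(6, Mul(-1, -15)))) = Mul(12439, Add(Add(2, 50), Add(6, 15))) = Mul(12439, Add(52, 21)) = Mul(12439, 73) = 908047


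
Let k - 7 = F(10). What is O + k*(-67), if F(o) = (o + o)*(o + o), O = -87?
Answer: -27356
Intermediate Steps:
F(o) = 4*o**2 (F(o) = (2*o)*(2*o) = 4*o**2)
k = 407 (k = 7 + 4*10**2 = 7 + 4*100 = 7 + 400 = 407)
O + k*(-67) = -87 + 407*(-67) = -87 - 27269 = -27356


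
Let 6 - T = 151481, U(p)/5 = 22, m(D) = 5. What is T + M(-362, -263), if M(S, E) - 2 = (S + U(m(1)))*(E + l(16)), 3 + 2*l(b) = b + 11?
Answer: -88221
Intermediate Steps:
l(b) = 4 + b/2 (l(b) = -3/2 + (b + 11)/2 = -3/2 + (11 + b)/2 = -3/2 + (11/2 + b/2) = 4 + b/2)
U(p) = 110 (U(p) = 5*22 = 110)
M(S, E) = 2 + (12 + E)*(110 + S) (M(S, E) = 2 + (S + 110)*(E + (4 + (1/2)*16)) = 2 + (110 + S)*(E + (4 + 8)) = 2 + (110 + S)*(E + 12) = 2 + (110 + S)*(12 + E) = 2 + (12 + E)*(110 + S))
T = -151475 (T = 6 - 1*151481 = 6 - 151481 = -151475)
T + M(-362, -263) = -151475 + (1322 + 12*(-362) + 110*(-263) - 263*(-362)) = -151475 + (1322 - 4344 - 28930 + 95206) = -151475 + 63254 = -88221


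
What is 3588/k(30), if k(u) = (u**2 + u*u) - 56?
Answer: 897/436 ≈ 2.0573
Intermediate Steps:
k(u) = -56 + 2*u**2 (k(u) = (u**2 + u**2) - 56 = 2*u**2 - 56 = -56 + 2*u**2)
3588/k(30) = 3588/(-56 + 2*30**2) = 3588/(-56 + 2*900) = 3588/(-56 + 1800) = 3588/1744 = 3588*(1/1744) = 897/436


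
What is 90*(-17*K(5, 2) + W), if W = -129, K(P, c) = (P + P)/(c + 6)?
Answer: -27045/2 ≈ -13523.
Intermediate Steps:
K(P, c) = 2*P/(6 + c) (K(P, c) = (2*P)/(6 + c) = 2*P/(6 + c))
90*(-17*K(5, 2) + W) = 90*(-34*5/(6 + 2) - 129) = 90*(-34*5/8 - 129) = 90*(-17*5/4 - 129) = 90*(-85/4 - 129) = 90*(-601/4) = -27045/2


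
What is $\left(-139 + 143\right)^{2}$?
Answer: $16$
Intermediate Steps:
$\left(-139 + 143\right)^{2} = 4^{2} = 16$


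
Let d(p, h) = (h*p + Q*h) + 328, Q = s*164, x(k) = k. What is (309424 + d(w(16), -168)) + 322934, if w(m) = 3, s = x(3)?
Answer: 549526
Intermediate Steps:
s = 3
Q = 492 (Q = 3*164 = 492)
d(p, h) = 328 + 492*h + h*p (d(p, h) = (h*p + 492*h) + 328 = (492*h + h*p) + 328 = 328 + 492*h + h*p)
(309424 + d(w(16), -168)) + 322934 = (309424 + (328 + 492*(-168) - 168*3)) + 322934 = (309424 + (328 - 82656 - 504)) + 322934 = (309424 - 82832) + 322934 = 226592 + 322934 = 549526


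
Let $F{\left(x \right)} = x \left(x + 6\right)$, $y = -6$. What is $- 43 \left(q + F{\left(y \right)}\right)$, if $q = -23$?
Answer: $989$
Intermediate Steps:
$F{\left(x \right)} = x \left(6 + x\right)$
$- 43 \left(q + F{\left(y \right)}\right) = - 43 \left(-23 - 6 \left(6 - 6\right)\right) = - 43 \left(-23 - 0\right) = - 43 \left(-23 + 0\right) = \left(-43\right) \left(-23\right) = 989$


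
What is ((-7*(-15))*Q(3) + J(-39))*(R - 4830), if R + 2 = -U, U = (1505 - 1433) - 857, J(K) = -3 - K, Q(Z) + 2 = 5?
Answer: -1420497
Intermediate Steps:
Q(Z) = 3 (Q(Z) = -2 + 5 = 3)
U = -785 (U = 72 - 857 = -785)
R = 783 (R = -2 - 1*(-785) = -2 + 785 = 783)
((-7*(-15))*Q(3) + J(-39))*(R - 4830) = (-7*(-15)*3 + (-3 - 1*(-39)))*(783 - 4830) = (105*3 + (-3 + 39))*(-4047) = (315 + 36)*(-4047) = 351*(-4047) = -1420497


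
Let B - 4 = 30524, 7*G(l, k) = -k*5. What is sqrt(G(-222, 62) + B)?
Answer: sqrt(1493702)/7 ≈ 174.60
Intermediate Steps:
G(l, k) = -5*k/7 (G(l, k) = (-k*5)/7 = (-5*k)/7 = -5*k/7)
B = 30528 (B = 4 + 30524 = 30528)
sqrt(G(-222, 62) + B) = sqrt(-5/7*62 + 30528) = sqrt(-310/7 + 30528) = sqrt(213386/7) = sqrt(1493702)/7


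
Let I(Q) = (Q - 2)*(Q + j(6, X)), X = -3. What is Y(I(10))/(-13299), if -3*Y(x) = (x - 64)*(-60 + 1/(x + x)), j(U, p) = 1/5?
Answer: -9791/369954 ≈ -0.026465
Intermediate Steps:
j(U, p) = ⅕
I(Q) = (-2 + Q)*(⅕ + Q) (I(Q) = (Q - 2)*(Q + ⅕) = (-2 + Q)*(⅕ + Q))
Y(x) = -(-64 + x)*(-60 + 1/(2*x))/3 (Y(x) = -(x - 64)*(-60 + 1/(x + x))/3 = -(-64 + x)*(-60 + 1/(2*x))/3)
Y(I(10))/(-13299) = ((64 + (-⅖ + 10² - 9/5*10)*(-7681 + 120*(-⅖ + 10² - 9/5*10)))/(6*(-⅖ + 10² - 9/5*10)))/(-13299) = ((64 + (-⅖ + 100 - 18)*(-7681 + 120*(-⅖ + 100 - 18)))/(6*(-⅖ + 100 - 18)))*(-1/13299) = ((64 + 408*(-7681 + 120*(408/5))/5)/(6*(408/5)))*(-1/13299) = ((⅙)*(5/408)*(64 + 408*(-7681 + 9792)/5))*(-1/13299) = ((⅙)*(5/408)*(64 + (408/5)*2111))*(-1/13299) = ((⅙)*(5/408)*(64 + 861288/5))*(-1/13299) = ((⅙)*(5/408)*(861608/5))*(-1/13299) = (107701/306)*(-1/13299) = -9791/369954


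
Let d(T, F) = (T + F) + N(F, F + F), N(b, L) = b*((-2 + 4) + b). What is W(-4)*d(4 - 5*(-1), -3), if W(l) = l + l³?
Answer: -612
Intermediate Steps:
N(b, L) = b*(2 + b)
d(T, F) = F + T + F*(2 + F) (d(T, F) = (T + F) + F*(2 + F) = (F + T) + F*(2 + F) = F + T + F*(2 + F))
W(-4)*d(4 - 5*(-1), -3) = (-4 + (-4)³)*(-3 + (4 - 5*(-1)) - 3*(2 - 3)) = (-4 - 64)*(-3 + (4 + 5) - 3*(-1)) = -68*(-3 + 9 + 3) = -68*9 = -612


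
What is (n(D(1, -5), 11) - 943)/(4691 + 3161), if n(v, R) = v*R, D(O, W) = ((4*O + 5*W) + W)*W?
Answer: 487/7852 ≈ 0.062022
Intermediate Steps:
D(O, W) = W*(4*O + 6*W) (D(O, W) = (4*O + 6*W)*W = W*(4*O + 6*W))
n(v, R) = R*v
(n(D(1, -5), 11) - 943)/(4691 + 3161) = (11*(2*(-5)*(2*1 + 3*(-5))) - 943)/(4691 + 3161) = (11*(2*(-5)*(2 - 15)) - 943)/7852 = (11*(2*(-5)*(-13)) - 943)*(1/7852) = (11*130 - 943)*(1/7852) = (1430 - 943)*(1/7852) = 487*(1/7852) = 487/7852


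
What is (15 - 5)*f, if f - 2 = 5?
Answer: 70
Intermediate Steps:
f = 7 (f = 2 + 5 = 7)
(15 - 5)*f = (15 - 5)*7 = 10*7 = 70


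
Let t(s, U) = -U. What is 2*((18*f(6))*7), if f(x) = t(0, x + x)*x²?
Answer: -108864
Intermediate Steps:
f(x) = -2*x³ (f(x) = (-(x + x))*x² = (-2*x)*x² = -2*x³)
2*((18*f(6))*7) = 2*((18*(-2*6³))*7) = 2*((18*(-2*216))*7) = 2*((18*(-432))*7) = 2*(-7776*7) = 2*(-54432) = -108864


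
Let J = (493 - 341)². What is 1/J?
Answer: 1/23104 ≈ 4.3283e-5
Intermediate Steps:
J = 23104 (J = 152² = 23104)
1/J = 1/23104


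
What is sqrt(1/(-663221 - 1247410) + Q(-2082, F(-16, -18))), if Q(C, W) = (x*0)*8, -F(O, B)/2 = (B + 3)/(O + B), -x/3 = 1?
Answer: I*sqrt(1910631)/1910631 ≈ 0.00072346*I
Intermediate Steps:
x = -3 (x = -3*1 = -3)
F(O, B) = -2*(3 + B)/(B + O) (F(O, B) = -2*(B + 3)/(O + B) = -2*(3 + B)/(B + O))
Q(C, W) = 0 (Q(C, W) = -3*0*8 = 0*8 = 0)
sqrt(1/(-663221 - 1247410) + Q(-2082, F(-16, -18))) = sqrt(1/(-663221 - 1247410) + 0) = sqrt(1/(-1910631) + 0) = sqrt(-1/1910631 + 0) = sqrt(-1/1910631) = I*sqrt(1910631)/1910631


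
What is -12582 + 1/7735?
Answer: -97321769/7735 ≈ -12582.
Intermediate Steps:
-12582 + 1/7735 = -97321769/7735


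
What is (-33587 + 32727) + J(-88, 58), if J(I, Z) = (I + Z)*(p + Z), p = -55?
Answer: -950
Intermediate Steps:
J(I, Z) = (-55 + Z)*(I + Z) (J(I, Z) = (I + Z)*(-55 + Z) = (-55 + Z)*(I + Z))
(-33587 + 32727) + J(-88, 58) = (-33587 + 32727) + (58² - 55*(-88) - 55*58 - 88*58) = -860 + (3364 + 4840 - 3190 - 5104) = -860 - 90 = -950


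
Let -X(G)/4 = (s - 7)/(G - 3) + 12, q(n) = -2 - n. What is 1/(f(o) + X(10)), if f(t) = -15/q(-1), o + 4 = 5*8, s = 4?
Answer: -7/219 ≈ -0.031963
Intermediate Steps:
o = 36 (o = -4 + 5*8 = -4 + 40 = 36)
f(t) = 15 (f(t) = -15/(-2 - 1*(-1)) = -15/(-2 + 1) = -15/(-1) = -15*(-1) = 15)
X(G) = -48 + 12/(-3 + G) (X(G) = -4*((4 - 7)/(G - 3) + 12) = -4*(-3/(-3 + G) + 12) = -4*(12 - 3/(-3 + G)) = -48 + 12/(-3 + G))
1/(f(o) + X(10)) = 1/(15 + 12*(13 - 4*10)/(-3 + 10)) = 1/(15 + 12*(13 - 40)/7) = 1/(15 + 12*(1/7)*(-27)) = 1/(15 - 324/7) = 1/(-219/7) = -7/219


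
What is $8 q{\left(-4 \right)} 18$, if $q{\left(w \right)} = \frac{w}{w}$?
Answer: $144$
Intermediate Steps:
$q{\left(w \right)} = 1$
$8 q{\left(-4 \right)} 18 = 8 \cdot 1 \cdot 18 = 8 \cdot 18 = 144$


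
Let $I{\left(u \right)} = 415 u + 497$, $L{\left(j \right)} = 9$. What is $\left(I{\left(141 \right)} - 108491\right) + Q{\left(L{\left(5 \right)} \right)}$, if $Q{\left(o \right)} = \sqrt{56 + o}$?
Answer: $-49479 + \sqrt{65} \approx -49471.0$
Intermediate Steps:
$I{\left(u \right)} = 497 + 415 u$
$\left(I{\left(141 \right)} - 108491\right) + Q{\left(L{\left(5 \right)} \right)} = \left(\left(497 + 415 \cdot 141\right) - 108491\right) + \sqrt{56 + 9} = \left(\left(497 + 58515\right) - 108491\right) + \sqrt{65} = \left(59012 - 108491\right) + \sqrt{65} = -49479 + \sqrt{65}$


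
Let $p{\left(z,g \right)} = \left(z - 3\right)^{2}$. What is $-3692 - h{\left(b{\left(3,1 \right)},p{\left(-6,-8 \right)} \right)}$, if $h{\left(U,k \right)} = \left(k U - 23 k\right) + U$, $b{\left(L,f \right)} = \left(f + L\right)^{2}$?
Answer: $-3141$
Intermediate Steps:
$b{\left(L,f \right)} = \left(L + f\right)^{2}$
$p{\left(z,g \right)} = \left(-3 + z\right)^{2}$
$h{\left(U,k \right)} = U - 23 k + U k$ ($h{\left(U,k \right)} = \left(U k - 23 k\right) + U = \left(- 23 k + U k\right) + U = U - 23 k + U k$)
$-3692 - h{\left(b{\left(3,1 \right)},p{\left(-6,-8 \right)} \right)} = -3692 - \left(\left(3 + 1\right)^{2} - 23 \left(-3 - 6\right)^{2} + \left(3 + 1\right)^{2} \left(-3 - 6\right)^{2}\right) = -3692 - \left(4^{2} - 23 \left(-9\right)^{2} + 4^{2} \left(-9\right)^{2}\right) = -3692 - \left(16 - 1863 + 16 \cdot 81\right) = -3692 - \left(16 - 1863 + 1296\right) = -3692 - -551 = -3692 + 551 = -3141$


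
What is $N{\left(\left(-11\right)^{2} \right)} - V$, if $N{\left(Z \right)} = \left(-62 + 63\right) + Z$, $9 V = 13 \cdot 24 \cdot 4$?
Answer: $- \frac{50}{3} \approx -16.667$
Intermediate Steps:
$V = \frac{416}{3}$ ($V = \frac{13 \cdot 24 \cdot 4}{9} = \frac{312 \cdot 4}{9} = \frac{1}{9} \cdot 1248 = \frac{416}{3} \approx 138.67$)
$N{\left(Z \right)} = 1 + Z$
$N{\left(\left(-11\right)^{2} \right)} - V = \left(1 + \left(-11\right)^{2}\right) - \frac{416}{3} = \left(1 + 121\right) - \frac{416}{3} = 122 - \frac{416}{3} = - \frac{50}{3}$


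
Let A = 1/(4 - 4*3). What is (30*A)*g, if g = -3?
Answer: 45/4 ≈ 11.250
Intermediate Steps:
A = -⅛ (A = 1/(4 - 12) = 1/(-8) = -⅛ ≈ -0.12500)
(30*A)*g = (30*(-⅛))*(-3) = -15/4*(-3) = 45/4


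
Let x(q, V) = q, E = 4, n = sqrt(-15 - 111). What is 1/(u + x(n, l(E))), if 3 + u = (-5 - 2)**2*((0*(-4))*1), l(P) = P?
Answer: -1/45 - I*sqrt(14)/45 ≈ -0.022222 - 0.083148*I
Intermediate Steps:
n = 3*I*sqrt(14) (n = sqrt(-126) = 3*I*sqrt(14) ≈ 11.225*I)
u = -3 (u = -3 + (-5 - 2)**2*((0*(-4))*1) = -3 + (-7)**2*(0*1) = -3 + 49*0 = -3 + 0 = -3)
1/(u + x(n, l(E))) = 1/(-3 + 3*I*sqrt(14))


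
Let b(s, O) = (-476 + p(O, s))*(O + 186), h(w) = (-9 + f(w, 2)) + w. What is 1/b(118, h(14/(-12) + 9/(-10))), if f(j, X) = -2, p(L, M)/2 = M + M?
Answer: -15/10376 ≈ -0.0014456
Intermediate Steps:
p(L, M) = 4*M (p(L, M) = 2*(M + M) = 2*(2*M) = 4*M)
h(w) = -11 + w (h(w) = (-9 - 2) + w = -11 + w)
b(s, O) = (-476 + 4*s)*(186 + O) (b(s, O) = (-476 + 4*s)*(O + 186) = (-476 + 4*s)*(186 + O))
1/b(118, h(14/(-12) + 9/(-10))) = 1/(-88536 - 476*(-11 + (14/(-12) + 9/(-10))) + 744*118 + 4*(-11 + (14/(-12) + 9/(-10)))*118) = 1/(-88536 - 476*(-11 + (14*(-1/12) + 9*(-⅒))) + 87792 + 4*(-11 + (14*(-1/12) + 9*(-⅒)))*118) = 1/(-88536 - 476*(-11 + (-7/6 - 9/10)) + 87792 + 4*(-11 + (-7/6 - 9/10))*118) = 1/(-88536 - 476*(-11 - 31/15) + 87792 + 4*(-11 - 31/15)*118) = 1/(-88536 - 476*(-196/15) + 87792 + 4*(-196/15)*118) = 1/(-88536 + 93296/15 + 87792 - 92512/15) = 1/(-10376/15) = -15/10376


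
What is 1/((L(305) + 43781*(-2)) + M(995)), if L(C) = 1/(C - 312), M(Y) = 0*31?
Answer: -7/612935 ≈ -1.1420e-5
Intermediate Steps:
M(Y) = 0
L(C) = 1/(-312 + C)
1/((L(305) + 43781*(-2)) + M(995)) = 1/((1/(-312 + 305) + 43781*(-2)) + 0) = 1/((1/(-7) - 87562) + 0) = 1/((-⅐ - 87562) + 0) = 1/(-612935/7 + 0) = 1/(-612935/7) = -7/612935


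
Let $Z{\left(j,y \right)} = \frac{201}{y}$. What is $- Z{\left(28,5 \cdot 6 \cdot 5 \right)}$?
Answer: $- \frac{67}{50} \approx -1.34$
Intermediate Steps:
$- Z{\left(28,5 \cdot 6 \cdot 5 \right)} = - \frac{201}{5 \cdot 6 \cdot 5} = - \frac{201}{30 \cdot 5} = - \frac{201}{150} = \left(-1\right) \frac{67}{50} = - \frac{67}{50}$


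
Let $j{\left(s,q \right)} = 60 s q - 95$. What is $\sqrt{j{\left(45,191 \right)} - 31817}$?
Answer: $2 \sqrt{120947} \approx 695.55$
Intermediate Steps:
$j{\left(s,q \right)} = -95 + 60 q s$ ($j{\left(s,q \right)} = 60 q s - 95 = -95 + 60 q s$)
$\sqrt{j{\left(45,191 \right)} - 31817} = \sqrt{\left(-95 + 60 \cdot 191 \cdot 45\right) - 31817} = \sqrt{\left(-95 + 515700\right) - 31817} = \sqrt{515605 - 31817} = \sqrt{483788} = 2 \sqrt{120947}$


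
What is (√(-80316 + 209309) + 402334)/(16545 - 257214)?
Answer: -402334/240669 - √128993/240669 ≈ -1.6732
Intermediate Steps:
(√(-80316 + 209309) + 402334)/(16545 - 257214) = (√128993 + 402334)/(-240669) = (402334 + √128993)*(-1/240669) = -402334/240669 - √128993/240669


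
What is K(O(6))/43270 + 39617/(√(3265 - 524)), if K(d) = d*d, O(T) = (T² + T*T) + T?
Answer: 3042/21635 + 39617*√2741/2741 ≈ 756.85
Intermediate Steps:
O(T) = T + 2*T² (O(T) = (T² + T²) + T = 2*T² + T = T + 2*T²)
K(d) = d²
K(O(6))/43270 + 39617/(√(3265 - 524)) = (6*(1 + 2*6))²/43270 + 39617/(√(3265 - 524)) = (6*(1 + 12))²*(1/43270) + 39617/(√2741) = (6*13)²*(1/43270) + 39617*(√2741/2741) = 78²*(1/43270) + 39617*√2741/2741 = 6084*(1/43270) + 39617*√2741/2741 = 3042/21635 + 39617*√2741/2741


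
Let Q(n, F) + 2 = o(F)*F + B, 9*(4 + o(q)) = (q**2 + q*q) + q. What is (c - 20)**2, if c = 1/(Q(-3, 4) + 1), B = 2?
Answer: 361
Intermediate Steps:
o(q) = -4 + q/9 + 2*q**2/9 (o(q) = -4 + ((q**2 + q*q) + q)/9 = -4 + ((q**2 + q**2) + q)/9 = -4 + (2*q**2 + q)/9 = -4 + (q + 2*q**2)/9 = -4 + (q/9 + 2*q**2/9) = -4 + q/9 + 2*q**2/9)
Q(n, F) = F*(-4 + F/9 + 2*F**2/9) (Q(n, F) = -2 + ((-4 + F/9 + 2*F**2/9)*F + 2) = -2 + (F*(-4 + F/9 + 2*F**2/9) + 2) = -2 + (2 + F*(-4 + F/9 + 2*F**2/9)) = F*(-4 + F/9 + 2*F**2/9))
c = 1 (c = 1/((1/9)*4*(-36 + 4 + 2*4**2) + 1) = 1/((1/9)*4*(-36 + 4 + 2*16) + 1) = 1/((1/9)*4*(-36 + 4 + 32) + 1) = 1/((1/9)*4*0 + 1) = 1/(0 + 1) = 1/1 = 1)
(c - 20)**2 = (1 - 20)**2 = (-19)**2 = 361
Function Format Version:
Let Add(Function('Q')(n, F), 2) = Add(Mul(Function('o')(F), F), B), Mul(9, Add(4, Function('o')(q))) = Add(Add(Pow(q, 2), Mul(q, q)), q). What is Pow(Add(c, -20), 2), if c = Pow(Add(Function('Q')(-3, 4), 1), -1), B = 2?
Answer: 361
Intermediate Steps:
Function('o')(q) = Add(-4, Mul(Rational(1, 9), q), Mul(Rational(2, 9), Pow(q, 2))) (Function('o')(q) = Add(-4, Mul(Rational(1, 9), Add(Add(Pow(q, 2), Mul(q, q)), q))) = Add(-4, Mul(Rational(1, 9), Add(Add(Pow(q, 2), Pow(q, 2)), q))) = Add(-4, Mul(Rational(1, 9), Add(Mul(2, Pow(q, 2)), q))) = Add(-4, Mul(Rational(1, 9), Add(q, Mul(2, Pow(q, 2))))) = Add(-4, Add(Mul(Rational(1, 9), q), Mul(Rational(2, 9), Pow(q, 2)))) = Add(-4, Mul(Rational(1, 9), q), Mul(Rational(2, 9), Pow(q, 2))))
Function('Q')(n, F) = Mul(F, Add(-4, Mul(Rational(1, 9), F), Mul(Rational(2, 9), Pow(F, 2)))) (Function('Q')(n, F) = Add(-2, Add(Mul(Add(-4, Mul(Rational(1, 9), F), Mul(Rational(2, 9), Pow(F, 2))), F), 2)) = Add(-2, Add(Mul(F, Add(-4, Mul(Rational(1, 9), F), Mul(Rational(2, 9), Pow(F, 2)))), 2)) = Add(-2, Add(2, Mul(F, Add(-4, Mul(Rational(1, 9), F), Mul(Rational(2, 9), Pow(F, 2)))))) = Mul(F, Add(-4, Mul(Rational(1, 9), F), Mul(Rational(2, 9), Pow(F, 2)))))
c = 1 (c = Pow(Add(Mul(Rational(1, 9), 4, Add(-36, 4, Mul(2, Pow(4, 2)))), 1), -1) = Pow(Add(Mul(Rational(1, 9), 4, Add(-36, 4, Mul(2, 16))), 1), -1) = Pow(Add(Mul(Rational(1, 9), 4, Add(-36, 4, 32)), 1), -1) = Pow(Add(Mul(Rational(1, 9), 4, 0), 1), -1) = Pow(Add(0, 1), -1) = Pow(1, -1) = 1)
Pow(Add(c, -20), 2) = Pow(Add(1, -20), 2) = Pow(-19, 2) = 361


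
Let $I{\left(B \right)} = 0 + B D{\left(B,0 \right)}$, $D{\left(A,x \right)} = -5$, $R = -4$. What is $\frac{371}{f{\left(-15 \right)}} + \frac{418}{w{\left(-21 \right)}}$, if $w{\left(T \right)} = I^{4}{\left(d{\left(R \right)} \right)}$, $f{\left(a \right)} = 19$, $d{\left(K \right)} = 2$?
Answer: $\frac{1858971}{95000} \approx 19.568$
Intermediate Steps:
$I{\left(B \right)} = - 5 B$ ($I{\left(B \right)} = 0 + B \left(-5\right) = 0 - 5 B = - 5 B$)
$w{\left(T \right)} = 10000$ ($w{\left(T \right)} = \left(\left(-5\right) 2\right)^{4} = \left(-10\right)^{4} = 10000$)
$\frac{371}{f{\left(-15 \right)}} + \frac{418}{w{\left(-21 \right)}} = \frac{371}{19} + \frac{418}{10000} = 371 \cdot \frac{1}{19} + 418 \cdot \frac{1}{10000} = \frac{371}{19} + \frac{209}{5000} = \frac{1858971}{95000}$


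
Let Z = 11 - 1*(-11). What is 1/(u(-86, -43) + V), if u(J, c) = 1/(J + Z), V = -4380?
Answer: -64/280321 ≈ -0.00022831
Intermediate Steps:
Z = 22 (Z = 11 + 11 = 22)
u(J, c) = 1/(22 + J) (u(J, c) = 1/(J + 22) = 1/(22 + J))
1/(u(-86, -43) + V) = 1/(1/(22 - 86) - 4380) = 1/(1/(-64) - 4380) = 1/(-1/64 - 4380) = 1/(-280321/64) = -64/280321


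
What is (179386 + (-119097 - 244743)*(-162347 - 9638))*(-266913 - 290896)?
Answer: -34905010733046874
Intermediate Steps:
(179386 + (-119097 - 244743)*(-162347 - 9638))*(-266913 - 290896) = (179386 - 363840*(-171985))*(-557809) = (179386 + 62575022400)*(-557809) = 62575201786*(-557809) = -34905010733046874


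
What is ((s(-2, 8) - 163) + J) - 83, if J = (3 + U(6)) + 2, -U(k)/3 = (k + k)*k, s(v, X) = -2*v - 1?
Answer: -454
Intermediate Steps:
s(v, X) = -1 - 2*v
U(k) = -6*k² (U(k) = -3*(k + k)*k = -3*2*k*k = -6*k²)
J = -211 (J = (3 - 6*6²) + 2 = (3 - 6*36) + 2 = (3 - 216) + 2 = -213 + 2 = -211)
((s(-2, 8) - 163) + J) - 83 = (((-1 - 2*(-2)) - 163) - 211) - 83 = (((-1 + 4) - 163) - 211) - 83 = ((3 - 163) - 211) - 83 = (-160 - 211) - 83 = -371 - 83 = -454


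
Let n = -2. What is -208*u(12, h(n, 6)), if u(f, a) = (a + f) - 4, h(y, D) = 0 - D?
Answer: -416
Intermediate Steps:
h(y, D) = -D
u(f, a) = -4 + a + f
-208*u(12, h(n, 6)) = -208*(-4 - 1*6 + 12) = -208*(-4 - 6 + 12) = -208*2 = -416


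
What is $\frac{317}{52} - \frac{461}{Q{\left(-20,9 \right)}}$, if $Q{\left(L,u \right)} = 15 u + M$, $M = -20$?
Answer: $\frac{12483}{5980} \approx 2.0875$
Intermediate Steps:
$Q{\left(L,u \right)} = -20 + 15 u$ ($Q{\left(L,u \right)} = 15 u - 20 = -20 + 15 u$)
$\frac{317}{52} - \frac{461}{Q{\left(-20,9 \right)}} = \frac{317}{52} - \frac{461}{-20 + 15 \cdot 9} = 317 \cdot \frac{1}{52} - \frac{461}{-20 + 135} = \frac{317}{52} - \frac{461}{115} = \frac{12483}{5980}$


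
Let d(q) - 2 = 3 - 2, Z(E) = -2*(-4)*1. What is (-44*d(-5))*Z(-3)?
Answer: -1056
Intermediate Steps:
Z(E) = 8 (Z(E) = 8*1 = 8)
d(q) = 3 (d(q) = 2 + (3 - 2) = 2 + 1 = 3)
(-44*d(-5))*Z(-3) = -44*3*8 = -132*8 = -1056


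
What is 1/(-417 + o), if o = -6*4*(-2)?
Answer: -1/369 ≈ -0.0027100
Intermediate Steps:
o = 48 (o = -24*(-2) = 48)
1/(-417 + o) = 1/(-417 + 48) = 1/(-369) = -1/369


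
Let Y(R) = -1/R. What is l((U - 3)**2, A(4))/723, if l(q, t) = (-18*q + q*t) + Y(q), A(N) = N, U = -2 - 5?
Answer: -46667/24100 ≈ -1.9364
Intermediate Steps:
U = -7
l(q, t) = -1/q - 18*q + q*t (l(q, t) = (-18*q + q*t) - 1/q = -1/q - 18*q + q*t)
l((U - 3)**2, A(4))/723 = ((-1 + ((-7 - 3)**2)**2*(-18 + 4))/((-7 - 3)**2))/723 = ((-1 + ((-10)**2)**2*(-14))/((-10)**2))*(1/723) = ((-1 + 100**2*(-14))/100)*(1/723) = ((-1 + 10000*(-14))/100)*(1/723) = ((-1 - 140000)/100)*(1/723) = ((1/100)*(-140001))*(1/723) = -140001/100*1/723 = -46667/24100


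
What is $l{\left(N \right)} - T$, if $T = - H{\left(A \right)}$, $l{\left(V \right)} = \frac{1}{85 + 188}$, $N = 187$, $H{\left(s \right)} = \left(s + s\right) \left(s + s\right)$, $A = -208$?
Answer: $\frac{47244289}{273} \approx 1.7306 \cdot 10^{5}$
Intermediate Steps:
$H{\left(s \right)} = 4 s^{2}$ ($H{\left(s \right)} = 2 s 2 s = 4 s^{2}$)
$l{\left(V \right)} = \frac{1}{273}$
$T = -173056$ ($T = - 4 \left(-208\right)^{2} = - 4 \cdot 43264 = \left(-1\right) 173056 = -173056$)
$l{\left(N \right)} - T = \frac{1}{273} - -173056 = \frac{1}{273} + 173056 = \frac{47244289}{273}$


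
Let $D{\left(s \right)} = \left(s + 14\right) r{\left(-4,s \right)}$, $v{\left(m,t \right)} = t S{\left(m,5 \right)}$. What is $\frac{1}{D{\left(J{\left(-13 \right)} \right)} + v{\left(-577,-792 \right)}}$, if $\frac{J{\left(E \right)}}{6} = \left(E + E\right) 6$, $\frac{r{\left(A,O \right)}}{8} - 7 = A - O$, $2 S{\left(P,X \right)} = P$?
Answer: $- \frac{1}{6697572} \approx -1.4931 \cdot 10^{-7}$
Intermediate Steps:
$S{\left(P,X \right)} = \frac{P}{2}$
$r{\left(A,O \right)} = 56 - 8 O + 8 A$ ($r{\left(A,O \right)} = 56 + 8 \left(A - O\right) = 56 + \left(- 8 O + 8 A\right) = 56 - 8 O + 8 A$)
$J{\left(E \right)} = 72 E$ ($J{\left(E \right)} = 6 \left(E + E\right) 6 = 6 \cdot 2 E 6 = 6 \cdot 12 E = 72 E$)
$v{\left(m,t \right)} = \frac{m t}{2}$ ($v{\left(m,t \right)} = t \frac{m}{2} = \frac{m t}{2}$)
$D{\left(s \right)} = \left(14 + s\right) \left(24 - 8 s\right)$ ($D{\left(s \right)} = \left(s + 14\right) \left(56 - 8 s + 8 \left(-4\right)\right) = \left(14 + s\right) \left(56 - 8 s - 32\right) = \left(14 + s\right) \left(24 - 8 s\right)$)
$\frac{1}{D{\left(J{\left(-13 \right)} \right)} + v{\left(-577,-792 \right)}} = \frac{1}{- 8 \left(-3 + 72 \left(-13\right)\right) \left(14 + 72 \left(-13\right)\right) + \frac{1}{2} \left(-577\right) \left(-792\right)} = \frac{1}{- 8 \left(-3 - 936\right) \left(14 - 936\right) + 228492} = \frac{1}{\left(-8\right) \left(-939\right) \left(-922\right) + 228492} = \frac{1}{-6926064 + 228492} = \frac{1}{-6697572} = - \frac{1}{6697572}$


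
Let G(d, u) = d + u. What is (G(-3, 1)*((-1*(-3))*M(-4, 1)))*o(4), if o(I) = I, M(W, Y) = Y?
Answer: -24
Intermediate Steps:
(G(-3, 1)*((-1*(-3))*M(-4, 1)))*o(4) = ((-3 + 1)*(-1*(-3)*1))*4 = -6*4 = -24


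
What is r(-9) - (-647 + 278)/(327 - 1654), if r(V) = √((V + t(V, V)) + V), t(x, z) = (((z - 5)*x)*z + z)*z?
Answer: -369/1327 + 3*√1141 ≈ 101.06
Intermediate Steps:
t(x, z) = z*(z + x*z*(-5 + z)) (t(x, z) = (((-5 + z)*x)*z + z)*z = ((x*(-5 + z))*z + z)*z = (x*z*(-5 + z) + z)*z = (z + x*z*(-5 + z))*z = z*(z + x*z*(-5 + z)))
r(V) = √(2*V + V²*(1 + V² - 5*V)) (r(V) = √((V + V²*(1 - 5*V + V*V)) + V) = √((V + V²*(1 - 5*V + V²)) + V) = √((V + V²*(1 + V² - 5*V)) + V) = √(2*V + V²*(1 + V² - 5*V)))
r(-9) - (-647 + 278)/(327 - 1654) = √(-9*(2 - 9*(1 + (-9)² - 5*(-9)))) - (-647 + 278)/(327 - 1654) = √(-9*(2 - 9*(1 + 81 + 45))) - (-369)/(-1327) = √(-9*(2 - 9*127)) - (-369)*(-1)/1327 = √(-9*(2 - 1143)) - 1*369/1327 = √(-9*(-1141)) - 369/1327 = √10269 - 369/1327 = 3*√1141 - 369/1327 = -369/1327 + 3*√1141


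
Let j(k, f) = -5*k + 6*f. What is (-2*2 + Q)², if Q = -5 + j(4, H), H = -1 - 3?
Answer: 2809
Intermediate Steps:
H = -4
Q = -49 (Q = -5 + (-5*4 + 6*(-4)) = -5 + (-20 - 24) = -5 - 44 = -49)
(-2*2 + Q)² = (-2*2 - 49)² = (-4 - 49)² = (-53)² = 2809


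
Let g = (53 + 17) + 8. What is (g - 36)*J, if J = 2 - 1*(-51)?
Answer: 2226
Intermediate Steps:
J = 53 (J = 2 + 51 = 53)
g = 78 (g = 70 + 8 = 78)
(g - 36)*J = (78 - 36)*53 = 42*53 = 2226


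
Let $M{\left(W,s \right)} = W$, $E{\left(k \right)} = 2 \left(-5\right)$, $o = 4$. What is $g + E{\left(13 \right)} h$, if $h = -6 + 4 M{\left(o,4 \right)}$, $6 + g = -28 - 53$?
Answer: $-187$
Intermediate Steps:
$E{\left(k \right)} = -10$
$g = -87$ ($g = -6 - 81 = -87$)
$h = 10$ ($h = -6 + 4 \cdot 4 = -6 + 16 = 10$)
$g + E{\left(13 \right)} h = -87 - 100 = -187$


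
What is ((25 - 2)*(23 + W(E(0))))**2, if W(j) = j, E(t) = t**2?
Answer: 279841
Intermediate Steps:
((25 - 2)*(23 + W(E(0))))**2 = ((25 - 2)*(23 + 0**2))**2 = (23*(23 + 0))**2 = (23*23)**2 = 529**2 = 279841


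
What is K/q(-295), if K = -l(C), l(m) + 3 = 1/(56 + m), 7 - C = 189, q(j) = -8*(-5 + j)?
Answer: 379/302400 ≈ 0.0012533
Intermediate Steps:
q(j) = 40 - 8*j
C = -182 (C = 7 - 1*189 = 7 - 189 = -182)
l(m) = -3 + 1/(56 + m)
K = 379/126 (K = -(-167 - 3*(-182))/(56 - 182) = -(-167 + 546)/(-126) = -(-1)*379/126 = -1*(-379/126) = 379/126 ≈ 3.0079)
K/q(-295) = 379/(126*(40 - 8*(-295))) = 379/(126*(40 + 2360)) = (379/126)/2400 = (379/126)*(1/2400) = 379/302400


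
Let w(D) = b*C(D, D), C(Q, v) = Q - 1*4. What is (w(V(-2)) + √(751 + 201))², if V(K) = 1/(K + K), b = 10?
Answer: 11033/4 - 170*√238 ≈ 135.62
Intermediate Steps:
C(Q, v) = -4 + Q (C(Q, v) = Q - 4 = -4 + Q)
V(K) = 1/(2*K)
w(D) = -40 + 10*D (w(D) = 10*(-4 + D) = -40 + 10*D)
(w(V(-2)) + √(751 + 201))² = ((-40 + 10*((½)/(-2))) + √(751 + 201))² = ((-40 + 10*((½)*(-½))) + √952)² = ((-40 + 10*(-¼)) + 2*√238)² = ((-40 - 5/2) + 2*√238)² = (-85/2 + 2*√238)²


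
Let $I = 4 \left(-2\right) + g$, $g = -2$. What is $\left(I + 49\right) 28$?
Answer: $1092$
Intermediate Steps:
$I = -10$ ($I = 4 \left(-2\right) - 2 = -8 - 2 = -10$)
$\left(I + 49\right) 28 = \left(-10 + 49\right) 28 = 39 \cdot 28 = 1092$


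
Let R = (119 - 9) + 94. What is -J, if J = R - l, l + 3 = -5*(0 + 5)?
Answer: -232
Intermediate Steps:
l = -28 (l = -3 - 5*(0 + 5) = -3 - 5*5 = -3 - 25 = -28)
R = 204 (R = 110 + 94 = 204)
J = 232 (J = 204 - 1*(-28) = 204 + 28 = 232)
-J = -1*232 = -232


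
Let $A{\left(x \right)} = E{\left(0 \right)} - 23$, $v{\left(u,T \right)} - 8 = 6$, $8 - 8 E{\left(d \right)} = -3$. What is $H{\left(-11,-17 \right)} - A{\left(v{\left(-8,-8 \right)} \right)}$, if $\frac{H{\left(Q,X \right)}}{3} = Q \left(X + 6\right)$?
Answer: $\frac{3077}{8} \approx 384.63$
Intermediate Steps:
$E{\left(d \right)} = \frac{11}{8}$ ($E{\left(d \right)} = 1 - - \frac{3}{8} = 1 + \frac{3}{8} = \frac{11}{8}$)
$H{\left(Q,X \right)} = 3 Q \left(6 + X\right)$ ($H{\left(Q,X \right)} = 3 Q \left(X + 6\right) = 3 Q \left(6 + X\right)$)
$v{\left(u,T \right)} = 14$ ($v{\left(u,T \right)} = 8 + 6 = 14$)
$A{\left(x \right)} = - \frac{173}{8}$ ($A{\left(x \right)} = \frac{11}{8} - 23 = - \frac{173}{8}$)
$H{\left(-11,-17 \right)} - A{\left(v{\left(-8,-8 \right)} \right)} = 3 \left(-11\right) \left(6 - 17\right) - - \frac{173}{8} = 3 \left(-11\right) \left(-11\right) + \frac{173}{8} = 363 + \frac{173}{8} = \frac{3077}{8}$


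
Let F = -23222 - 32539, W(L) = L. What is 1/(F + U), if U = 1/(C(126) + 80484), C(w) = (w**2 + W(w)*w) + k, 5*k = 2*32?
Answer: -561244/31295526679 ≈ -1.7934e-5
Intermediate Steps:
F = -55761
k = 64/5 (k = (2*32)/5 = (1/5)*64 = 64/5 ≈ 12.800)
C(w) = 64/5 + 2*w**2 (C(w) = (w**2 + w*w) + 64/5 = (w**2 + w**2) + 64/5 = 2*w**2 + 64/5 = 64/5 + 2*w**2)
U = 5/561244 (U = 1/((64/5 + 2*126**2) + 80484) = 1/((64/5 + 2*15876) + 80484) = 1/((64/5 + 31752) + 80484) = 1/(158824/5 + 80484) = 1/(561244/5) = 5/561244 ≈ 8.9088e-6)
1/(F + U) = 1/(-55761 + 5/561244) = 1/(-31295526679/561244) = -561244/31295526679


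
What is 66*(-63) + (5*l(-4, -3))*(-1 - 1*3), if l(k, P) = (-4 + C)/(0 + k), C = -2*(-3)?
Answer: -4148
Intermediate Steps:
C = 6
l(k, P) = 2/k (l(k, P) = (-4 + 6)/(0 + k) = 2/k)
66*(-63) + (5*l(-4, -3))*(-1 - 1*3) = 66*(-63) + (5*(2/(-4)))*(-1 - 1*3) = -4158 + (5*(2*(-¼)))*(-1 - 3) = -4158 + (5*(-½))*(-4) = -4158 - 5/2*(-4) = -4158 + 10 = -4148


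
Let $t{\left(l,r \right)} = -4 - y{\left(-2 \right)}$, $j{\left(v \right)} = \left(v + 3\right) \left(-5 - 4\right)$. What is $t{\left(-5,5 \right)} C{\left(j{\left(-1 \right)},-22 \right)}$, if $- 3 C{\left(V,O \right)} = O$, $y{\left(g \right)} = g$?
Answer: $- \frac{44}{3} \approx -14.667$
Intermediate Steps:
$j{\left(v \right)} = -27 - 9 v$ ($j{\left(v \right)} = \left(3 + v\right) \left(-9\right) = -27 - 9 v$)
$C{\left(V,O \right)} = - \frac{O}{3}$
$t{\left(l,r \right)} = -2$ ($t{\left(l,r \right)} = -4 - -2 = -4 + 2 = -2$)
$t{\left(-5,5 \right)} C{\left(j{\left(-1 \right)},-22 \right)} = - 2 \left(\left(- \frac{1}{3}\right) \left(-22\right)\right) = \left(-2\right) \frac{22}{3} = - \frac{44}{3}$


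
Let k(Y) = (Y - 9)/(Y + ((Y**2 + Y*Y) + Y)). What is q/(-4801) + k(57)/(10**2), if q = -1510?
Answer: 20805051/66133775 ≈ 0.31459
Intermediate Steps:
k(Y) = (-9 + Y)/(2*Y + 2*Y**2) (k(Y) = (-9 + Y)/(Y + ((Y**2 + Y**2) + Y)) = (-9 + Y)/(Y + (2*Y**2 + Y)) = (-9 + Y)/(Y + (Y + 2*Y**2)) = (-9 + Y)/(2*Y + 2*Y**2))
q/(-4801) + k(57)/(10**2) = -1510/(-4801) + ((1/2)*(-9 + 57)/(57*(1 + 57)))/(10**2) = -1510*(-1/4801) + ((1/2)*(1/57)*48/58)/100 = 1510/4801 + ((1/2)*(1/57)*(1/58)*48)*(1/100) = 1510/4801 + (4/551)*(1/100) = 1510/4801 + 1/13775 = 20805051/66133775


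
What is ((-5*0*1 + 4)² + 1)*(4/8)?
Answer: 17/2 ≈ 8.5000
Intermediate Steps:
((-5*0*1 + 4)² + 1)*(4/8) = ((0*1 + 4)² + 1)*(4*(⅛)) = ((0 + 4)² + 1)*(½) = (4² + 1)*(½) = (16 + 1)*(½) = 17*(½) = 17/2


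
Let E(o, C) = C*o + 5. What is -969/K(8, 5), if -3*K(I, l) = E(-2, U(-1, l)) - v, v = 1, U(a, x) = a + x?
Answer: -2907/4 ≈ -726.75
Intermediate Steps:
E(o, C) = 5 + C*o
K(I, l) = -2 + 2*l/3 (K(I, l) = -((5 + (-1 + l)*(-2)) - 1*1)/3 = -((5 + (2 - 2*l)) - 1)/3 = -((7 - 2*l) - 1)/3 = -(6 - 2*l)/3 = -2 + 2*l/3)
-969/K(8, 5) = -969/(-2 + (⅔)*5) = -969/(-2 + 10/3) = -969/4/3 = -969*¾ = -2907/4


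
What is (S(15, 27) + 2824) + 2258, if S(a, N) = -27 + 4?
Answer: 5059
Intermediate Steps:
S(a, N) = -23
(S(15, 27) + 2824) + 2258 = (-23 + 2824) + 2258 = 2801 + 2258 = 5059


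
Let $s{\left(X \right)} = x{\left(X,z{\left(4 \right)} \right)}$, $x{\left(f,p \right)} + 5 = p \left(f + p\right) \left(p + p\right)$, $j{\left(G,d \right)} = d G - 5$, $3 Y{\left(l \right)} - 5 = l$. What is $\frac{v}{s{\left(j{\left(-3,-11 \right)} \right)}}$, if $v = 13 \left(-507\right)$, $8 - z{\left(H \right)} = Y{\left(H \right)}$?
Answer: $- \frac{6591}{1645} \approx -4.0067$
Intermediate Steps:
$Y{\left(l \right)} = \frac{5}{3} + \frac{l}{3}$
$z{\left(H \right)} = \frac{19}{3} - \frac{H}{3}$ ($z{\left(H \right)} = 8 - \left(\frac{5}{3} + \frac{H}{3}\right) = \frac{19}{3} - \frac{H}{3}$)
$j{\left(G,d \right)} = -5 + G d$ ($j{\left(G,d \right)} = G d - 5 = -5 + G d$)
$x{\left(f,p \right)} = -5 + 2 p^{2} \left(f + p\right)$ ($x{\left(f,p \right)} = -5 + p \left(f + p\right) \left(p + p\right) = -5 + p \left(f + p\right) 2 p = -5 + p 2 p \left(f + p\right) = -5 + 2 p^{2} \left(f + p\right)$)
$v = -6591$
$s{\left(X \right)} = 245 + 50 X$ ($s{\left(X \right)} = -5 + 2 \left(\frac{19}{3} - \frac{4}{3}\right)^{3} + 2 X \left(\frac{19}{3} - \frac{4}{3}\right)^{2} = -5 + 2 \cdot 5^{3} + 2 X 5^{2} = -5 + 2 \cdot 125 + 2 X 25 = -5 + 250 + 50 X = 245 + 50 X$)
$\frac{v}{s{\left(j{\left(-3,-11 \right)} \right)}} = - \frac{6591}{245 + 50 \left(-5 - -33\right)} = - \frac{6591}{245 + 50 \left(-5 + 33\right)} = - \frac{6591}{245 + 50 \cdot 28} = - \frac{6591}{245 + 1400} = - \frac{6591}{1645}$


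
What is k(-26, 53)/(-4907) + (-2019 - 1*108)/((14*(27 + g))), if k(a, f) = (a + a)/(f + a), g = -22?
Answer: -40257209/1324890 ≈ -30.385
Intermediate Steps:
k(a, f) = 2*a/(a + f) (k(a, f) = (2*a)/(a + f) = 2*a/(a + f))
k(-26, 53)/(-4907) + (-2019 - 1*108)/((14*(27 + g))) = (2*(-26)/(-26 + 53))/(-4907) + (-2019 - 1*108)/((14*(27 - 22))) = (2*(-26)/27)*(-1/4907) + (-2019 - 108)/((14*5)) = (2*(-26)*(1/27))*(-1/4907) - 2127/70 = -52/27*(-1/4907) - 2127*1/70 = 52/132489 - 2127/70 = -40257209/1324890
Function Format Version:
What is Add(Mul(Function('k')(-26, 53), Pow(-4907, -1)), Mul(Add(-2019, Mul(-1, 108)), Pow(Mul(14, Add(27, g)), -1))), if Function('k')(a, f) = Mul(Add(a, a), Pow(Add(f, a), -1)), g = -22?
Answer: Rational(-40257209, 1324890) ≈ -30.385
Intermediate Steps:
Function('k')(a, f) = Mul(2, a, Pow(Add(a, f), -1)) (Function('k')(a, f) = Mul(Mul(2, a), Pow(Add(a, f), -1)) = Mul(2, a, Pow(Add(a, f), -1)))
Add(Mul(Function('k')(-26, 53), Pow(-4907, -1)), Mul(Add(-2019, Mul(-1, 108)), Pow(Mul(14, Add(27, g)), -1))) = Add(Mul(Mul(2, -26, Pow(Add(-26, 53), -1)), Pow(-4907, -1)), Mul(Add(-2019, Mul(-1, 108)), Pow(Mul(14, Add(27, -22)), -1))) = Add(Mul(Mul(2, -26, Pow(27, -1)), Rational(-1, 4907)), Mul(Add(-2019, -108), Pow(Mul(14, 5), -1))) = Add(Mul(Mul(2, -26, Rational(1, 27)), Rational(-1, 4907)), Mul(-2127, Pow(70, -1))) = Add(Mul(Rational(-52, 27), Rational(-1, 4907)), Mul(-2127, Rational(1, 70))) = Add(Rational(52, 132489), Rational(-2127, 70)) = Rational(-40257209, 1324890)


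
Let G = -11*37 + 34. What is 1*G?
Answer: -373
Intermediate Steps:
G = -373 (G = -407 + 34 = -373)
1*G = 1*(-373) = -373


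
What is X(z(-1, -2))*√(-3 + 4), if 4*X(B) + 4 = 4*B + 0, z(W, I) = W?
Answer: -2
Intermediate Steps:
X(B) = -1 + B (X(B) = -1 + (4*B + 0)/4 = -1 + (4*B)/4 = -1 + B)
X(z(-1, -2))*√(-3 + 4) = (-1 - 1)*√(-3 + 4) = -2*√1 = -2*1 = -2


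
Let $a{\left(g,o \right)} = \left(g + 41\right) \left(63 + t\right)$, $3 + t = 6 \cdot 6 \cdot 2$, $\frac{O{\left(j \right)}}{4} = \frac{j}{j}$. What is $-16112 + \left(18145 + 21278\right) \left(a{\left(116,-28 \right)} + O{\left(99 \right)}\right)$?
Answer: $817143832$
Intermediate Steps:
$O{\left(j \right)} = 4$ ($O{\left(j \right)} = 4 \frac{j}{j} = 4 \cdot 1 = 4$)
$t = 69$ ($t = -3 + 6 \cdot 6 \cdot 2 = -3 + 36 \cdot 2 = -3 + 72 = 69$)
$a{\left(g,o \right)} = 5412 + 132 g$ ($a{\left(g,o \right)} = \left(g + 41\right) \left(63 + 69\right) = \left(41 + g\right) 132 = 5412 + 132 g$)
$-16112 + \left(18145 + 21278\right) \left(a{\left(116,-28 \right)} + O{\left(99 \right)}\right) = -16112 + \left(18145 + 21278\right) \left(\left(5412 + 132 \cdot 116\right) + 4\right) = -16112 + 39423 \left(\left(5412 + 15312\right) + 4\right) = -16112 + 39423 \left(20724 + 4\right) = -16112 + 39423 \cdot 20728 = -16112 + 817159944 = 817143832$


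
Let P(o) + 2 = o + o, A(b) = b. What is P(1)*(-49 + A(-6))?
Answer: 0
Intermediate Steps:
P(o) = -2 + 2*o (P(o) = -2 + (o + o) = -2 + 2*o)
P(1)*(-49 + A(-6)) = (-2 + 2*1)*(-49 - 6) = (-2 + 2)*(-55) = 0*(-55) = 0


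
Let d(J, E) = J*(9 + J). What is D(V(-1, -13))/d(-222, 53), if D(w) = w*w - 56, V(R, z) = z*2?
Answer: 310/23643 ≈ 0.013112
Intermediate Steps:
V(R, z) = 2*z
D(w) = -56 + w² (D(w) = w² - 56 = -56 + w²)
D(V(-1, -13))/d(-222, 53) = (-56 + (2*(-13))²)/((-222*(9 - 222))) = (-56 + (-26)²)/((-222*(-213))) = (-56 + 676)/47286 = 620*(1/47286) = 310/23643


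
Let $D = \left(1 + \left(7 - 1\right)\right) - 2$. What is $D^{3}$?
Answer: $125$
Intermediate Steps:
$D = 5$ ($D = \left(1 + \left(7 - 1\right)\right) - 2 = \left(1 + 6\right) - 2 = 7 - 2 = 5$)
$D^{3} = 5^{3} = 125$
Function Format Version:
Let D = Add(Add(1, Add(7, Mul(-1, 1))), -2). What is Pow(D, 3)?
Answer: 125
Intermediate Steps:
D = 5 (D = Add(Add(1, Add(7, -1)), -2) = Add(Add(1, 6), -2) = Add(7, -2) = 5)
Pow(D, 3) = Pow(5, 3) = 125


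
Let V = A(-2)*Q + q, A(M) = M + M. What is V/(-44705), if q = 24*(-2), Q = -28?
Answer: -64/44705 ≈ -0.0014316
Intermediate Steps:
A(M) = 2*M
q = -48
V = 64 (V = (2*(-2))*(-28) - 48 = -4*(-28) - 48 = 112 - 48 = 64)
V/(-44705) = 64/(-44705) = 64*(-1/44705) = -64/44705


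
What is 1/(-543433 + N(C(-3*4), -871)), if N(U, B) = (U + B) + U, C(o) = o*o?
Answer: -1/544016 ≈ -1.8382e-6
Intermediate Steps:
C(o) = o**2
N(U, B) = B + 2*U (N(U, B) = (B + U) + U = B + 2*U)
1/(-543433 + N(C(-3*4), -871)) = 1/(-543433 + (-871 + 2*(-3*4)**2)) = 1/(-543433 + (-871 + 2*(-12)**2)) = 1/(-543433 + (-871 + 2*144)) = 1/(-543433 + (-871 + 288)) = 1/(-543433 - 583) = 1/(-544016) = -1/544016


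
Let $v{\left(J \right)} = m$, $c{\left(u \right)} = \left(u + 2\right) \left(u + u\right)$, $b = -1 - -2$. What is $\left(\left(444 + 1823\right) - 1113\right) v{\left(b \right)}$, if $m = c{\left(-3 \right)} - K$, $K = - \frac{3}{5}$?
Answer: $\frac{38082}{5} \approx 7616.4$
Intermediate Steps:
$b = 1$ ($b = -1 + 2 = 1$)
$c{\left(u \right)} = 2 u \left(2 + u\right)$ ($c{\left(u \right)} = \left(2 + u\right) 2 u = 2 u \left(2 + u\right)$)
$K = - \frac{3}{5}$ ($K = \left(-3\right) \frac{1}{5} = - \frac{3}{5} \approx -0.6$)
$m = \frac{33}{5}$ ($m = 2 \left(-3\right) \left(2 - 3\right) - - \frac{3}{5} = 2 \left(-3\right) \left(-1\right) + \frac{3}{5} = 6 + \frac{3}{5} = \frac{33}{5} \approx 6.6$)
$v{\left(J \right)} = \frac{33}{5}$
$\left(\left(444 + 1823\right) - 1113\right) v{\left(b \right)} = \left(\left(444 + 1823\right) - 1113\right) \frac{33}{5} = \left(2267 - 1113\right) \frac{33}{5} = 1154 \cdot \frac{33}{5} = \frac{38082}{5}$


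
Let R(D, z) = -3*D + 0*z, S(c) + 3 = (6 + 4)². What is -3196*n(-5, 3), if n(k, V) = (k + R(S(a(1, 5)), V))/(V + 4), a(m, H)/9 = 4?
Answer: 946016/7 ≈ 1.3515e+5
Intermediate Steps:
a(m, H) = 36 (a(m, H) = 9*4 = 36)
S(c) = 97 (S(c) = -3 + (6 + 4)² = -3 + 10² = -3 + 100 = 97)
R(D, z) = -3*D (R(D, z) = -3*D + 0 = -3*D)
n(k, V) = (-291 + k)/(4 + V) (n(k, V) = (k - 3*97)/(V + 4) = (k - 291)/(4 + V) = (-291 + k)/(4 + V))
-3196*n(-5, 3) = -3196*(-291 - 5)/(4 + 3) = -3196*(-296)/7 = -3196*(-296/7) = 946016/7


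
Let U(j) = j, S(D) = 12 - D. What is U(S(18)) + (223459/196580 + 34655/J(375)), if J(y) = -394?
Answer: -3594576087/38726260 ≈ -92.820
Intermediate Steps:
U(S(18)) + (223459/196580 + 34655/J(375)) = (12 - 1*18) + (223459/196580 + 34655/(-394)) = (12 - 18) + (223459*(1/196580) + 34655*(-1/394)) = -6 + (223459/196580 - 34655/394) = -6 - 3362218527/38726260 = -3594576087/38726260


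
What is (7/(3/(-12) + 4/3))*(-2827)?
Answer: -237468/13 ≈ -18267.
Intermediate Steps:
(7/(3/(-12) + 4/3))*(-2827) = (7/(3*(-1/12) + 4*(⅓)))*(-2827) = (7/(-¼ + 4/3))*(-2827) = (7/(13/12))*(-2827) = (7*(12/13))*(-2827) = (84/13)*(-2827) = -237468/13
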